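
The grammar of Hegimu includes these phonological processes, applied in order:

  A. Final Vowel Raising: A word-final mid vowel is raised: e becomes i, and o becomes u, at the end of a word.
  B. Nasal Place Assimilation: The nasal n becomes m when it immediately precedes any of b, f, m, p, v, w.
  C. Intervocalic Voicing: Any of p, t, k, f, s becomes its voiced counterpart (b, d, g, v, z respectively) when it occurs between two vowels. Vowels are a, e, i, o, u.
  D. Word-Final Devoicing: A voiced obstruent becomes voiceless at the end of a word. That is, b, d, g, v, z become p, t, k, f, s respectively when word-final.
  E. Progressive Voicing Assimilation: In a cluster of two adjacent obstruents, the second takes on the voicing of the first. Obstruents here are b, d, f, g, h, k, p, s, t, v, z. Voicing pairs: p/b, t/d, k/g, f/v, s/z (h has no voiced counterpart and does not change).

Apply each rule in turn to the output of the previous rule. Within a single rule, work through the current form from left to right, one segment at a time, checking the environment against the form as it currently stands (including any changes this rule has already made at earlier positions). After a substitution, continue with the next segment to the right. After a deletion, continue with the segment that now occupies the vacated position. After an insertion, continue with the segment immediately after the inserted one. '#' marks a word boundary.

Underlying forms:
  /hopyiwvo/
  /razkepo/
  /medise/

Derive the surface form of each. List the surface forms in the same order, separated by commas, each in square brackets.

[hopyiwvu], [razgebu], [medizi]

/hopyiwvo/:
  A Final Vowel Raising: [hopyiwvo] → [hopyiwvu]
  B Nasal Place Assimilation: no change — [hopyiwvu]
  C Intervocalic Voicing: no change — [hopyiwvu]
  D Word-Final Devoicing: no change — [hopyiwvu]
  E Progressive Voicing Assimilation: no change — [hopyiwvu]
/razkepo/:
  A Final Vowel Raising: [razkepo] → [razkepu]
  B Nasal Place Assimilation: no change — [razkepu]
  C Intervocalic Voicing: [razkepu] → [razkebu]
  D Word-Final Devoicing: no change — [razkebu]
  E Progressive Voicing Assimilation: [razkebu] → [razgebu]
/medise/:
  A Final Vowel Raising: [medise] → [medisi]
  B Nasal Place Assimilation: no change — [medisi]
  C Intervocalic Voicing: [medisi] → [medizi]
  D Word-Final Devoicing: no change — [medizi]
  E Progressive Voicing Assimilation: no change — [medizi]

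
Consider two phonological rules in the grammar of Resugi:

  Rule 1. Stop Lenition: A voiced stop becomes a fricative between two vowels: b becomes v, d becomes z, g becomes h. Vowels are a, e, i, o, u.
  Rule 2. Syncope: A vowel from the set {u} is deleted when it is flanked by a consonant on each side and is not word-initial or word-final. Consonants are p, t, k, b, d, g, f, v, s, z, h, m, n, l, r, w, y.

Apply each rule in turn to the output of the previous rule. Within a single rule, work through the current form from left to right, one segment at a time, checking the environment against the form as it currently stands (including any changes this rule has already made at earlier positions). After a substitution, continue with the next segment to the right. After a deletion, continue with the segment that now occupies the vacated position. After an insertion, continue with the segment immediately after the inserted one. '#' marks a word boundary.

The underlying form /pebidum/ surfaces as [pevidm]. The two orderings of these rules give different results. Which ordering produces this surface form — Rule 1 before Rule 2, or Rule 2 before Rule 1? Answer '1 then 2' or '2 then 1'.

2 then 1

Order 1 then 2:
  1 Stop Lenition: [pebidum] → [pevizum]
  2 Syncope: [pevizum] → [pevizm]
  result: [pevizm]
Order 2 then 1:
  2 Syncope: [pebidum] → [pebidm]
  1 Stop Lenition: [pebidm] → [pevidm]
  result: [pevidm]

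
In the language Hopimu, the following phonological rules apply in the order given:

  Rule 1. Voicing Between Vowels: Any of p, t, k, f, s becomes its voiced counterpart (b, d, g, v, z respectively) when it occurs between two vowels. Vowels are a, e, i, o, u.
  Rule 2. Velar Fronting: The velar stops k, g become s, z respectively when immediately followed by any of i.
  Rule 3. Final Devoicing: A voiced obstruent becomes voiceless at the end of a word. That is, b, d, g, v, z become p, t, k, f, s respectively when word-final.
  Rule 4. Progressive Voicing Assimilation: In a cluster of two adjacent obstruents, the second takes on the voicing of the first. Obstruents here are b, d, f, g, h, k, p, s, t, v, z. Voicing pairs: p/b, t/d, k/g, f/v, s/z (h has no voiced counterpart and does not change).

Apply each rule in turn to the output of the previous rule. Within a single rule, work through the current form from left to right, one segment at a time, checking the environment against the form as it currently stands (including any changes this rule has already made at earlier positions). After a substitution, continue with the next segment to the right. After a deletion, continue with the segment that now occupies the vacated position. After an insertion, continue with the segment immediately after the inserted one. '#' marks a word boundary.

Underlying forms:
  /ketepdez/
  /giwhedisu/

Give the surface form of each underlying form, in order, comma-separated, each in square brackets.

[kedeptes], [ziwhedizu]

/ketepdez/:
  Rule 1 Voicing Between Vowels: [ketepdez] → [kedepdez]
  Rule 2 Velar Fronting: no change — [kedepdez]
  Rule 3 Final Devoicing: [kedepdez] → [kedepdes]
  Rule 4 Progressive Voicing Assimilation: [kedepdes] → [kedeptes]
/giwhedisu/:
  Rule 1 Voicing Between Vowels: [giwhedisu] → [giwhedizu]
  Rule 2 Velar Fronting: [giwhedizu] → [ziwhedizu]
  Rule 3 Final Devoicing: no change — [ziwhedizu]
  Rule 4 Progressive Voicing Assimilation: no change — [ziwhedizu]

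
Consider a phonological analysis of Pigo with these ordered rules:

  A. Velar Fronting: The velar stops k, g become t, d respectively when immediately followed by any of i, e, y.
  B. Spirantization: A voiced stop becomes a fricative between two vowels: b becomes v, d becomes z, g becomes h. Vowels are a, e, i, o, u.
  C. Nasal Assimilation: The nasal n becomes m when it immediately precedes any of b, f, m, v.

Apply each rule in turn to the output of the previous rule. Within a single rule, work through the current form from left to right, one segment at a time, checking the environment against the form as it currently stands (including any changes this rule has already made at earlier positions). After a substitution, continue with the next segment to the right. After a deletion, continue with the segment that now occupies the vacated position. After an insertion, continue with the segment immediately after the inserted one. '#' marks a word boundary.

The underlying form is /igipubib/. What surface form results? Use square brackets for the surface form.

[izipuvib]

A Velar Fronting: [igipubib] → [idipubib]
B Spirantization: [idipubib] → [izipuvib]
C Nasal Assimilation: no change — [izipuvib]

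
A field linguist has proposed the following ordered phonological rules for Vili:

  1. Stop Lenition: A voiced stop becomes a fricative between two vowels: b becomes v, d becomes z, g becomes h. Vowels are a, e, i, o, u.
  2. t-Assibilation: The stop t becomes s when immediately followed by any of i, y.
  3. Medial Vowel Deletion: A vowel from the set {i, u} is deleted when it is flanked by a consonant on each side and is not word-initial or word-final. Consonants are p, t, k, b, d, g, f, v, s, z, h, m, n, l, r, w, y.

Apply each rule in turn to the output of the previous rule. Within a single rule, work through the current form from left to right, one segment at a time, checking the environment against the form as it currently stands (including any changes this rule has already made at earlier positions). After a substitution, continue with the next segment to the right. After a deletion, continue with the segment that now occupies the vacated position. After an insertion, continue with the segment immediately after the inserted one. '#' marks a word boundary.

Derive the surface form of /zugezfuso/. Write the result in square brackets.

1 Stop Lenition: [zugezfuso] → [zuhezfuso]
2 t-Assibilation: no change — [zuhezfuso]
3 Medial Vowel Deletion: [zuhezfuso] → [zhezfso]

[zhezfso]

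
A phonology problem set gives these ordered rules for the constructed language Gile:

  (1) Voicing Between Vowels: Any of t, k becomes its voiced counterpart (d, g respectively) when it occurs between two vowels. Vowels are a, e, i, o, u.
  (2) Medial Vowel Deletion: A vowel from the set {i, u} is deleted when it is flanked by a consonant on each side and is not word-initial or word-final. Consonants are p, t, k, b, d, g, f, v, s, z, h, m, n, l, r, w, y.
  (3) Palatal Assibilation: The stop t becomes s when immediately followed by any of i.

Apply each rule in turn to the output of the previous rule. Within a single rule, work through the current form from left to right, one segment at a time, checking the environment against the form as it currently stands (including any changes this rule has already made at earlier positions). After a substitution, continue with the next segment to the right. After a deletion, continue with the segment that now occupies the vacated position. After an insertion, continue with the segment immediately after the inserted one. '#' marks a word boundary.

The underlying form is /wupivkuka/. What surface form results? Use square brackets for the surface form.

[wpvkga]

(1) Voicing Between Vowels: [wupivkuka] → [wupivkuga]
(2) Medial Vowel Deletion: [wupivkuga] → [wpvkga]
(3) Palatal Assibilation: no change — [wpvkga]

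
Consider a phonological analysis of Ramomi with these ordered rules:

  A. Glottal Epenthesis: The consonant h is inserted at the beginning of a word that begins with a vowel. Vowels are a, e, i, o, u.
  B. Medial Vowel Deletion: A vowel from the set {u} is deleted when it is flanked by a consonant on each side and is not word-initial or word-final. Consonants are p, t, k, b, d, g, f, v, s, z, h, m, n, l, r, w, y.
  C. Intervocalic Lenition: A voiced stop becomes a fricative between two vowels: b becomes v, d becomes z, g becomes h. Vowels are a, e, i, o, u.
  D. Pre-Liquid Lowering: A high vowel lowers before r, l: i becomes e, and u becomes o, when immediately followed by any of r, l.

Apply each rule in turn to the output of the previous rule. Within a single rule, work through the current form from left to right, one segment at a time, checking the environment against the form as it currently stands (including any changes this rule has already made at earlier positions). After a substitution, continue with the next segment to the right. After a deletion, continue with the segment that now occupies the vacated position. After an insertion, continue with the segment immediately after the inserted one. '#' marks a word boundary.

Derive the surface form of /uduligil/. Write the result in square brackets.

A Glottal Epenthesis: [uduligil] → [huduligil]
B Medial Vowel Deletion: [huduligil] → [hdligil]
C Intervocalic Lenition: [hdligil] → [hdlihil]
D Pre-Liquid Lowering: [hdlihil] → [hdlihel]

[hdlihel]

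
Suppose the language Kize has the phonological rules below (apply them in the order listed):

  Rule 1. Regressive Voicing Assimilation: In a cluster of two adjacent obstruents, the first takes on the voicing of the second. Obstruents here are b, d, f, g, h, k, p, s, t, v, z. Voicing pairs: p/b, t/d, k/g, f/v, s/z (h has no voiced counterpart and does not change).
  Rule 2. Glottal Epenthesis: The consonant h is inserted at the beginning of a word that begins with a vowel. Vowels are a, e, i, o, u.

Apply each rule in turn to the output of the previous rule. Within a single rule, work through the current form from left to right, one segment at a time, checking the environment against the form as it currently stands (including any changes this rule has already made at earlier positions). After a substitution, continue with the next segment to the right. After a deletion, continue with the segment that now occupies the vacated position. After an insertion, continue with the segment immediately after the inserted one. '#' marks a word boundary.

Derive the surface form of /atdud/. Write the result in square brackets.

[haddud]

Rule 1 Regressive Voicing Assimilation: [atdud] → [addud]
Rule 2 Glottal Epenthesis: [addud] → [haddud]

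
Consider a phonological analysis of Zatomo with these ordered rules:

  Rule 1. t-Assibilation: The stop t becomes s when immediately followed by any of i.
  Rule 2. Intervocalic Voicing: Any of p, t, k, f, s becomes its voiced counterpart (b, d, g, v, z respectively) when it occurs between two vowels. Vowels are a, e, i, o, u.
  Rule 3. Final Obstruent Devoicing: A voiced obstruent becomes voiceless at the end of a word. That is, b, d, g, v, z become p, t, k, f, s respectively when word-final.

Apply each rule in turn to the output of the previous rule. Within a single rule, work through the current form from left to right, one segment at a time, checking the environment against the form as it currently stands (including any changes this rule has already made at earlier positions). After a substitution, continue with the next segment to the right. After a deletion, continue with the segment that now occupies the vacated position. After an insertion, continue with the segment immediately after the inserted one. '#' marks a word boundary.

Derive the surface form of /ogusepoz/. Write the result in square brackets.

[oguzebos]

Rule 1 t-Assibilation: no change — [ogusepoz]
Rule 2 Intervocalic Voicing: [ogusepoz] → [oguzeboz]
Rule 3 Final Obstruent Devoicing: [oguzeboz] → [oguzebos]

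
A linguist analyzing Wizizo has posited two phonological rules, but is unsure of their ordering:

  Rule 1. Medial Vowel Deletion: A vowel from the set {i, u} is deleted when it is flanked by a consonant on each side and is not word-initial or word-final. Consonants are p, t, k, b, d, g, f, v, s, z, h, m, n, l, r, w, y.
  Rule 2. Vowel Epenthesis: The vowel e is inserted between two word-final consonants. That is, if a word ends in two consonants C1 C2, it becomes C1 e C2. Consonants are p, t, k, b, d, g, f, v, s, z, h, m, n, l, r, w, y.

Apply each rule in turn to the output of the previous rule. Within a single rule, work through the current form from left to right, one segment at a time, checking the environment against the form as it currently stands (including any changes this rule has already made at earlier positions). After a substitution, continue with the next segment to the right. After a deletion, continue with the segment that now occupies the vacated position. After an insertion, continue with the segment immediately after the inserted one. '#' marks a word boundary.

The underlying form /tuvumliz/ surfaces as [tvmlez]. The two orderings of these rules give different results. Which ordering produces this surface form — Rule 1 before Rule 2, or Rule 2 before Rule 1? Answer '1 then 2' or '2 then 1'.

1 then 2

Order 1 then 2:
  1 Medial Vowel Deletion: [tuvumliz] → [tvmlz]
  2 Vowel Epenthesis: [tvmlz] → [tvmlez]
  result: [tvmlez]
Order 2 then 1:
  2 Vowel Epenthesis: no change — [tuvumliz]
  1 Medial Vowel Deletion: [tuvumliz] → [tvmlz]
  result: [tvmlz]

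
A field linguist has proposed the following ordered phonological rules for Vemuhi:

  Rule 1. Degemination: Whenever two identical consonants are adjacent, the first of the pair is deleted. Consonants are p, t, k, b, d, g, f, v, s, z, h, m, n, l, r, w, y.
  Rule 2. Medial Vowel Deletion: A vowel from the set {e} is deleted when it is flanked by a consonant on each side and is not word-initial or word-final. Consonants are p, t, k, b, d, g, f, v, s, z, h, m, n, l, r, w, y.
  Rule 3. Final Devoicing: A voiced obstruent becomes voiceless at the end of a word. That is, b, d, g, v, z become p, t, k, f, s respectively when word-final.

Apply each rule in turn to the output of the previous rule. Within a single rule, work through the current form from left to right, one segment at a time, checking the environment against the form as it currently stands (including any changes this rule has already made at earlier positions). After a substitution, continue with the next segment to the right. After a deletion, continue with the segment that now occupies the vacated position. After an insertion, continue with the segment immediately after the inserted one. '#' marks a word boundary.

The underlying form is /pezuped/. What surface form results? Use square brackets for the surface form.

Rule 1 Degemination: no change — [pezuped]
Rule 2 Medial Vowel Deletion: [pezuped] → [pzupd]
Rule 3 Final Devoicing: [pzupd] → [pzupt]

[pzupt]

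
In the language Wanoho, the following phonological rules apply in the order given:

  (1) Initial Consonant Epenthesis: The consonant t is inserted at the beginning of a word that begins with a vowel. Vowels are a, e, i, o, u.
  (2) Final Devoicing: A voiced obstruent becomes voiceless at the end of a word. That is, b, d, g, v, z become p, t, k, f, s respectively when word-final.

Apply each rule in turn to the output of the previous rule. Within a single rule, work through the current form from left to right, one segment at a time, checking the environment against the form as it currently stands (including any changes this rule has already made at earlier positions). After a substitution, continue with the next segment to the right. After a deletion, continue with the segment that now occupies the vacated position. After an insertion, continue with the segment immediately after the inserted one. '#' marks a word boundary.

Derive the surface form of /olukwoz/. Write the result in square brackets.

[tolukwos]

(1) Initial Consonant Epenthesis: [olukwoz] → [tolukwoz]
(2) Final Devoicing: [tolukwoz] → [tolukwos]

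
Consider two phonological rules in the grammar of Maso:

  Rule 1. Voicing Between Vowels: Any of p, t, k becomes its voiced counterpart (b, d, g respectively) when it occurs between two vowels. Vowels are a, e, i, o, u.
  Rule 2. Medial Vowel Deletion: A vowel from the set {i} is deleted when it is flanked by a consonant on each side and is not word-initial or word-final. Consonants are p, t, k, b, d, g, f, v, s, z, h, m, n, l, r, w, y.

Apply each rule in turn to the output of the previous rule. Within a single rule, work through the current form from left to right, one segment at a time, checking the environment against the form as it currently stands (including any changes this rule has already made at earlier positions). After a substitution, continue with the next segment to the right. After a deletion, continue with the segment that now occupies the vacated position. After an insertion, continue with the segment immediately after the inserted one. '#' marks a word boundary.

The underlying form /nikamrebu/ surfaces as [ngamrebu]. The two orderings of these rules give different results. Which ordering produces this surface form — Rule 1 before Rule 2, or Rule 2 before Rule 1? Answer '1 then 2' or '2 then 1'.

Order 1 then 2:
  1 Voicing Between Vowels: [nikamrebu] → [nigamrebu]
  2 Medial Vowel Deletion: [nigamrebu] → [ngamrebu]
  result: [ngamrebu]
Order 2 then 1:
  2 Medial Vowel Deletion: [nikamrebu] → [nkamrebu]
  1 Voicing Between Vowels: no change — [nkamrebu]
  result: [nkamrebu]

1 then 2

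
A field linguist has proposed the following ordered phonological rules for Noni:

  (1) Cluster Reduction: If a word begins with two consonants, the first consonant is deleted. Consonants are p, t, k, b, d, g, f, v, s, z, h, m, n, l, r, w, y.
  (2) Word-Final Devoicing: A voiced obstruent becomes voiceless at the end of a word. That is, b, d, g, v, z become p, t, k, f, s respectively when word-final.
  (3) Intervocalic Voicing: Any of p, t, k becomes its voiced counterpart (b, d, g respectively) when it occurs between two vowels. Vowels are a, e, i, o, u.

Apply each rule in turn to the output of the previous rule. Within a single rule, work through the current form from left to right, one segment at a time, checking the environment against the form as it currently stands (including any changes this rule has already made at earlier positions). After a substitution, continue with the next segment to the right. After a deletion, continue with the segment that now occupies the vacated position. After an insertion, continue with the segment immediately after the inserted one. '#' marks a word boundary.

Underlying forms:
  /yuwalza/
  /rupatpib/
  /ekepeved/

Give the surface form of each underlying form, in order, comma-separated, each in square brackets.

[yuwalza], [rubatpip], [egebevet]

/yuwalza/:
  (1) Cluster Reduction: no change — [yuwalza]
  (2) Word-Final Devoicing: no change — [yuwalza]
  (3) Intervocalic Voicing: no change — [yuwalza]
/rupatpib/:
  (1) Cluster Reduction: no change — [rupatpib]
  (2) Word-Final Devoicing: [rupatpib] → [rupatpip]
  (3) Intervocalic Voicing: [rupatpip] → [rubatpip]
/ekepeved/:
  (1) Cluster Reduction: no change — [ekepeved]
  (2) Word-Final Devoicing: [ekepeved] → [ekepevet]
  (3) Intervocalic Voicing: [ekepevet] → [egebevet]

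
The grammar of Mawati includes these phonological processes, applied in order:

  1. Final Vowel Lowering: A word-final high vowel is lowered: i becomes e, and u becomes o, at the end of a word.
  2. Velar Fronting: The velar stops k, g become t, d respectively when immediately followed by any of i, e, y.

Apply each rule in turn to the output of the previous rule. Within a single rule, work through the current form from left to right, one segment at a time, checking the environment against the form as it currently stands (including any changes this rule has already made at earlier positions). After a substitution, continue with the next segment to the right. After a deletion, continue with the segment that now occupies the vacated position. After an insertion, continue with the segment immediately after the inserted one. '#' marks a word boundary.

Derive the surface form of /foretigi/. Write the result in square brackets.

[foretide]

1 Final Vowel Lowering: [foretigi] → [foretige]
2 Velar Fronting: [foretige] → [foretide]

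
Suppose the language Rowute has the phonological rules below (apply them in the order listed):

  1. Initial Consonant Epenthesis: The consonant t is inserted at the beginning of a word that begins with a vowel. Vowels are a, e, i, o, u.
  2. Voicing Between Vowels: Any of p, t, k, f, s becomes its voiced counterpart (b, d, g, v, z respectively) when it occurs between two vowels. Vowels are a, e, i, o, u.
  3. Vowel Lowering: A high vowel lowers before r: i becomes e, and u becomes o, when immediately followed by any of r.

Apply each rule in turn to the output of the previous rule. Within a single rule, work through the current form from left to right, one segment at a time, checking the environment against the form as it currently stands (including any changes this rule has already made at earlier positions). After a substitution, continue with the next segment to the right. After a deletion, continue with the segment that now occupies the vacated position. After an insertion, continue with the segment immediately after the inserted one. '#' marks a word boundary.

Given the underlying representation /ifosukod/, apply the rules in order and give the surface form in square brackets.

[tivozugod]

1 Initial Consonant Epenthesis: [ifosukod] → [tifosukod]
2 Voicing Between Vowels: [tifosukod] → [tivozugod]
3 Vowel Lowering: no change — [tivozugod]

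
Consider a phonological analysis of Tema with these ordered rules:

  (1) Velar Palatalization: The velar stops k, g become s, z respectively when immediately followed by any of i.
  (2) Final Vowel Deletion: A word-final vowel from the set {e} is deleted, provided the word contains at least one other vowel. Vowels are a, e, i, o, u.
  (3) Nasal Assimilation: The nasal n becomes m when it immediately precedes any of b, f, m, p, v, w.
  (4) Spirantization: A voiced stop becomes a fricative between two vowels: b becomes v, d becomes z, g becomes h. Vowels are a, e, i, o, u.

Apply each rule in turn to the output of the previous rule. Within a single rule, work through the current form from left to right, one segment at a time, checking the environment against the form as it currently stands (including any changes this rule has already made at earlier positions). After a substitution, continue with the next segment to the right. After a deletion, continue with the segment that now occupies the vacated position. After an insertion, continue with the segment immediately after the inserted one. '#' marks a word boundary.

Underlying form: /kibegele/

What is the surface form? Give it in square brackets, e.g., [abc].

(1) Velar Palatalization: [kibegele] → [sibegele]
(2) Final Vowel Deletion: [sibegele] → [sibegel]
(3) Nasal Assimilation: no change — [sibegel]
(4) Spirantization: [sibegel] → [sivehel]

[sivehel]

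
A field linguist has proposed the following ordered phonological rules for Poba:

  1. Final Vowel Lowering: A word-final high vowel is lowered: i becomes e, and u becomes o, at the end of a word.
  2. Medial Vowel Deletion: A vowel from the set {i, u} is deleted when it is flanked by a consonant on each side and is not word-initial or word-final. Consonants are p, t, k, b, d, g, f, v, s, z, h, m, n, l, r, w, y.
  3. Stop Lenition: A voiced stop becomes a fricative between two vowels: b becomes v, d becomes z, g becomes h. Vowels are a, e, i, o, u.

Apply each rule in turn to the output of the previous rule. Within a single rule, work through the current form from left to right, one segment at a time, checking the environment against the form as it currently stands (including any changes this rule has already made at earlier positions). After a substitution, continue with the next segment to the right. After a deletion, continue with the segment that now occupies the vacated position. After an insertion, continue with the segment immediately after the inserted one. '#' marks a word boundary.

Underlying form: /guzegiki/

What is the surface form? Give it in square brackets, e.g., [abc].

1 Final Vowel Lowering: [guzegiki] → [guzegike]
2 Medial Vowel Deletion: [guzegike] → [gzegke]
3 Stop Lenition: no change — [gzegke]

[gzegke]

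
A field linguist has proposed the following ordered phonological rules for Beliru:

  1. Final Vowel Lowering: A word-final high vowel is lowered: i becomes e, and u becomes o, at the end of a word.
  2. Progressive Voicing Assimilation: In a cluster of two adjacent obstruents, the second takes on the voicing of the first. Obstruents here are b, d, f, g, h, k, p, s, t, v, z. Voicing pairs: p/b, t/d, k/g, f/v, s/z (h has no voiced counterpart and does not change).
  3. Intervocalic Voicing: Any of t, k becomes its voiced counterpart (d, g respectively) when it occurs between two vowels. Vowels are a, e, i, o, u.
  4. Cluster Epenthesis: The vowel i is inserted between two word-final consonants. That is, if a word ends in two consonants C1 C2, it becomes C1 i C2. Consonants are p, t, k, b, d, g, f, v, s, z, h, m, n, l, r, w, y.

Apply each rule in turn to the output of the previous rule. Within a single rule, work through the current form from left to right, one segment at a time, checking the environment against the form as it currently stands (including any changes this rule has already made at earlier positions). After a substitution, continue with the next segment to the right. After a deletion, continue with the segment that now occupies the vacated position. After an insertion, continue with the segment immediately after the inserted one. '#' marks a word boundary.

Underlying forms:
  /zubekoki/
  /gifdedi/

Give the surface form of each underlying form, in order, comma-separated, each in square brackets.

/zubekoki/:
  1 Final Vowel Lowering: [zubekoki] → [zubekoke]
  2 Progressive Voicing Assimilation: no change — [zubekoke]
  3 Intervocalic Voicing: [zubekoke] → [zubegoge]
  4 Cluster Epenthesis: no change — [zubegoge]
/gifdedi/:
  1 Final Vowel Lowering: [gifdedi] → [gifdede]
  2 Progressive Voicing Assimilation: [gifdede] → [giftede]
  3 Intervocalic Voicing: no change — [giftede]
  4 Cluster Epenthesis: no change — [giftede]

[zubegoge], [giftede]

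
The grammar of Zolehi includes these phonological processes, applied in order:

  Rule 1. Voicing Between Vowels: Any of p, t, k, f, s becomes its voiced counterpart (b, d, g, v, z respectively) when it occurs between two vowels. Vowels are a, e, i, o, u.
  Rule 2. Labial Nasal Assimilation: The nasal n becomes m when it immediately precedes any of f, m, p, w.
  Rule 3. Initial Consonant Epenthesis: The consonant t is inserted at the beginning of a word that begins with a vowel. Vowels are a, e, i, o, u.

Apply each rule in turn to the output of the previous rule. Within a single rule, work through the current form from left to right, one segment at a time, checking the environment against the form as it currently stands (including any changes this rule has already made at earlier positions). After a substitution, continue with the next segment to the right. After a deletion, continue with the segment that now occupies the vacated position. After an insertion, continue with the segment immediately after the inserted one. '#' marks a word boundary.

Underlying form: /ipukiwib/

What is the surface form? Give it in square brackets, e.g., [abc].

[tibugiwib]

Rule 1 Voicing Between Vowels: [ipukiwib] → [ibugiwib]
Rule 2 Labial Nasal Assimilation: no change — [ibugiwib]
Rule 3 Initial Consonant Epenthesis: [ibugiwib] → [tibugiwib]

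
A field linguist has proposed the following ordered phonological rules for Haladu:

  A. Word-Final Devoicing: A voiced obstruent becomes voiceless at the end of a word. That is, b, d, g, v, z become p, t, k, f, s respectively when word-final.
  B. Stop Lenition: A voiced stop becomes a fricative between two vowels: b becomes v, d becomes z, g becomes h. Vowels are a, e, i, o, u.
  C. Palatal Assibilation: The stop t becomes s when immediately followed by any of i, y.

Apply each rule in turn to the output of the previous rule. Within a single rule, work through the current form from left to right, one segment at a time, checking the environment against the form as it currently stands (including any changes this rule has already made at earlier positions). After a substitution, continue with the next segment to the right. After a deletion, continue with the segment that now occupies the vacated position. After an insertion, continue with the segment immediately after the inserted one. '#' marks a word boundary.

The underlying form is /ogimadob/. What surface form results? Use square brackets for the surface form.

A Word-Final Devoicing: [ogimadob] → [ogimadop]
B Stop Lenition: [ogimadop] → [ohimazop]
C Palatal Assibilation: no change — [ohimazop]

[ohimazop]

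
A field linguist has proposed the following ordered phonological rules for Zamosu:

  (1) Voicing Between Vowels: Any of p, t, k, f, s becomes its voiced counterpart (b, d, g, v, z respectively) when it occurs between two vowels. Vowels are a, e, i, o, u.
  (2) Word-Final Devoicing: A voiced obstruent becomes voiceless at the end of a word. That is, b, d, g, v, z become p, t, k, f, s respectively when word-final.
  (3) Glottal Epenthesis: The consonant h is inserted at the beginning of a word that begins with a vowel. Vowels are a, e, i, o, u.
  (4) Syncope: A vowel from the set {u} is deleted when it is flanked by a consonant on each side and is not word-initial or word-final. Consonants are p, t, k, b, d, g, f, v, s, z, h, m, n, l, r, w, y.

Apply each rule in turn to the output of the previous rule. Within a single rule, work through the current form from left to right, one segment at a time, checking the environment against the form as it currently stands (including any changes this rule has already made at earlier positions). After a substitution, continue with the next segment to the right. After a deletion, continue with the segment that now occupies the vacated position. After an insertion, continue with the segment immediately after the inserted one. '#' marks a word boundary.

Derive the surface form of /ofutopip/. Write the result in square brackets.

(1) Voicing Between Vowels: [ofutopip] → [ovudobip]
(2) Word-Final Devoicing: no change — [ovudobip]
(3) Glottal Epenthesis: [ovudobip] → [hovudobip]
(4) Syncope: [hovudobip] → [hovdobip]

[hovdobip]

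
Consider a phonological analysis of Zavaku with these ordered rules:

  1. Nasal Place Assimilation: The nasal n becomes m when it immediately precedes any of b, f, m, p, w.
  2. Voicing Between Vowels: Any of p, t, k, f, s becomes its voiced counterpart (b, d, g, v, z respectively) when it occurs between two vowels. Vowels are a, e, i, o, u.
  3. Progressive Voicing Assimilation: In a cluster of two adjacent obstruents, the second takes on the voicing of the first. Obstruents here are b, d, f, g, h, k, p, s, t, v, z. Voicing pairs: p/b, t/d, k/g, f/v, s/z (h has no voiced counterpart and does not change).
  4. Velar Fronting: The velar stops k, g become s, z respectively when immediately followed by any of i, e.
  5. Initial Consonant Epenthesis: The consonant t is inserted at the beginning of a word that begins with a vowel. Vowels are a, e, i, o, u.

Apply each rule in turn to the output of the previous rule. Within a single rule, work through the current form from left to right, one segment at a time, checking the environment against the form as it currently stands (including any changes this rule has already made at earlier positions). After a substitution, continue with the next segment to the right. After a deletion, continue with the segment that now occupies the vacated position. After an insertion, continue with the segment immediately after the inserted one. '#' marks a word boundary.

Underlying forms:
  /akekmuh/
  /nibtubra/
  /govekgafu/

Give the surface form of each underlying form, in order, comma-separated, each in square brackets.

/akekmuh/:
  1 Nasal Place Assimilation: no change — [akekmuh]
  2 Voicing Between Vowels: [akekmuh] → [agekmuh]
  3 Progressive Voicing Assimilation: no change — [agekmuh]
  4 Velar Fronting: [agekmuh] → [azekmuh]
  5 Initial Consonant Epenthesis: [azekmuh] → [tazekmuh]
/nibtubra/:
  1 Nasal Place Assimilation: no change — [nibtubra]
  2 Voicing Between Vowels: no change — [nibtubra]
  3 Progressive Voicing Assimilation: [nibtubra] → [nibdubra]
  4 Velar Fronting: no change — [nibdubra]
  5 Initial Consonant Epenthesis: no change — [nibdubra]
/govekgafu/:
  1 Nasal Place Assimilation: no change — [govekgafu]
  2 Voicing Between Vowels: [govekgafu] → [govekgavu]
  3 Progressive Voicing Assimilation: [govekgavu] → [govekkavu]
  4 Velar Fronting: no change — [govekkavu]
  5 Initial Consonant Epenthesis: no change — [govekkavu]

[tazekmuh], [nibdubra], [govekkavu]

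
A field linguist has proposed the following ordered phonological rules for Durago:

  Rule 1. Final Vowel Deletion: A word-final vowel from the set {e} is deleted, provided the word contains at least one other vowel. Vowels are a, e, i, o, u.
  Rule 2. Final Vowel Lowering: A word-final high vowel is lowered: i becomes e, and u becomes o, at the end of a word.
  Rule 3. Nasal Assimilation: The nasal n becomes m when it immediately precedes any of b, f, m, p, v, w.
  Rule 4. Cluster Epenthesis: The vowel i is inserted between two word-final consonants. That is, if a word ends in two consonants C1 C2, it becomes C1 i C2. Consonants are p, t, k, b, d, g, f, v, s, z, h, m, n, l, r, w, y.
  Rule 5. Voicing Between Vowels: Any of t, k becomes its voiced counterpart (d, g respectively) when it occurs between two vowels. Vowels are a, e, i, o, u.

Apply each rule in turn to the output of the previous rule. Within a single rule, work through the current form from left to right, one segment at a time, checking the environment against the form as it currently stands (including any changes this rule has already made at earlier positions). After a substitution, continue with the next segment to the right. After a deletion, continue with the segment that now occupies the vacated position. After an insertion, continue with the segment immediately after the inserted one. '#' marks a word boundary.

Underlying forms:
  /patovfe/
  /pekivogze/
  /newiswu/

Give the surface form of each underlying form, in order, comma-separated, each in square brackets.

[padovif], [pegivogiz], [newiswo]

/patovfe/:
  Rule 1 Final Vowel Deletion: [patovfe] → [patovf]
  Rule 2 Final Vowel Lowering: no change — [patovf]
  Rule 3 Nasal Assimilation: no change — [patovf]
  Rule 4 Cluster Epenthesis: [patovf] → [patovif]
  Rule 5 Voicing Between Vowels: [patovif] → [padovif]
/pekivogze/:
  Rule 1 Final Vowel Deletion: [pekivogze] → [pekivogz]
  Rule 2 Final Vowel Lowering: no change — [pekivogz]
  Rule 3 Nasal Assimilation: no change — [pekivogz]
  Rule 4 Cluster Epenthesis: [pekivogz] → [pekivogiz]
  Rule 5 Voicing Between Vowels: [pekivogiz] → [pegivogiz]
/newiswu/:
  Rule 1 Final Vowel Deletion: no change — [newiswu]
  Rule 2 Final Vowel Lowering: [newiswu] → [newiswo]
  Rule 3 Nasal Assimilation: no change — [newiswo]
  Rule 4 Cluster Epenthesis: no change — [newiswo]
  Rule 5 Voicing Between Vowels: no change — [newiswo]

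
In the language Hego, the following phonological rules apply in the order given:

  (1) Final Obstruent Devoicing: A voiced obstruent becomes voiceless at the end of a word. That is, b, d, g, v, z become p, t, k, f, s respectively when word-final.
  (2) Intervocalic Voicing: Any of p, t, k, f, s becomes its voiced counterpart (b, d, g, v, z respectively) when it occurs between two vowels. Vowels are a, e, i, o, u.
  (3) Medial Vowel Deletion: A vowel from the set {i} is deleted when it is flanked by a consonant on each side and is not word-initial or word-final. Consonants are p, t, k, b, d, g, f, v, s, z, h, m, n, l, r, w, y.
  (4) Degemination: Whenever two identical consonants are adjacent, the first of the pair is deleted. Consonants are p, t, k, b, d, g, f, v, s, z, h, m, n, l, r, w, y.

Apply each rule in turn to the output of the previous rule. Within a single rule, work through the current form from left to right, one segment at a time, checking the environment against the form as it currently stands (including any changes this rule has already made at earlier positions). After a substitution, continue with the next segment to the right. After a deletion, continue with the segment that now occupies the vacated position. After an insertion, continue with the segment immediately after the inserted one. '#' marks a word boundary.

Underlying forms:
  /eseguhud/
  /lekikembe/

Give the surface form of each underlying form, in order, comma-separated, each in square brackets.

/eseguhud/:
  (1) Final Obstruent Devoicing: [eseguhud] → [eseguhut]
  (2) Intervocalic Voicing: [eseguhut] → [ezeguhut]
  (3) Medial Vowel Deletion: no change — [ezeguhut]
  (4) Degemination: no change — [ezeguhut]
/lekikembe/:
  (1) Final Obstruent Devoicing: no change — [lekikembe]
  (2) Intervocalic Voicing: [lekikembe] → [legigembe]
  (3) Medial Vowel Deletion: [legigembe] → [leggembe]
  (4) Degemination: [leggembe] → [legembe]

[ezeguhut], [legembe]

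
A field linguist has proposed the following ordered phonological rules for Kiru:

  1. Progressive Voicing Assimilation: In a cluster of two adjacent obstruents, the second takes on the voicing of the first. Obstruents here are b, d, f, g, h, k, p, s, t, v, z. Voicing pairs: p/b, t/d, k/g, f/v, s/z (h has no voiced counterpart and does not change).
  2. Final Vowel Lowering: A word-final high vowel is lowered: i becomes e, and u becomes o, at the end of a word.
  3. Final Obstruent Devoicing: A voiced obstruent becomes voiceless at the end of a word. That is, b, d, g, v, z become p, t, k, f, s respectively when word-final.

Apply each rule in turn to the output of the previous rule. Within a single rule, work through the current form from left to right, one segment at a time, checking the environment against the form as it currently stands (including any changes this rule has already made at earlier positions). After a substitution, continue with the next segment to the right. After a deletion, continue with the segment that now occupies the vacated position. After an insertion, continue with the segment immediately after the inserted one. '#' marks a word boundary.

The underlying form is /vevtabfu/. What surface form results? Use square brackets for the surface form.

1 Progressive Voicing Assimilation: [vevtabfu] → [vevdabvu]
2 Final Vowel Lowering: [vevdabvu] → [vevdabvo]
3 Final Obstruent Devoicing: no change — [vevdabvo]

[vevdabvo]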